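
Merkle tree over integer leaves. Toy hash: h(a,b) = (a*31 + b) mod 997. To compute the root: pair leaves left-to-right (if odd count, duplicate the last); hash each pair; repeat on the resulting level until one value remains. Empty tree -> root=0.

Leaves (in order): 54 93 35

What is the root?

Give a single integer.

Answer: 65

Derivation:
L0: [54, 93, 35]
L1: h(54,93)=(54*31+93)%997=770 h(35,35)=(35*31+35)%997=123 -> [770, 123]
L2: h(770,123)=(770*31+123)%997=65 -> [65]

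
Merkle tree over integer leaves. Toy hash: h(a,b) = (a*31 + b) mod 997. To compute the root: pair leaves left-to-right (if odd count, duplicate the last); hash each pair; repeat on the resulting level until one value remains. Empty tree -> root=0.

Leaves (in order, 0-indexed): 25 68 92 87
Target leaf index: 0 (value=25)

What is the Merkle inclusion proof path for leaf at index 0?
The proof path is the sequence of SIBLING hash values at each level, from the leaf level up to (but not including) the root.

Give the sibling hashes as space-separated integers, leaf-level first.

Answer: 68 945

Derivation:
L0 (leaves): [25, 68, 92, 87], target index=0
L1: h(25,68)=(25*31+68)%997=843 [pair 0] h(92,87)=(92*31+87)%997=945 [pair 1] -> [843, 945]
  Sibling for proof at L0: 68
L2: h(843,945)=(843*31+945)%997=159 [pair 0] -> [159]
  Sibling for proof at L1: 945
Root: 159
Proof path (sibling hashes from leaf to root): [68, 945]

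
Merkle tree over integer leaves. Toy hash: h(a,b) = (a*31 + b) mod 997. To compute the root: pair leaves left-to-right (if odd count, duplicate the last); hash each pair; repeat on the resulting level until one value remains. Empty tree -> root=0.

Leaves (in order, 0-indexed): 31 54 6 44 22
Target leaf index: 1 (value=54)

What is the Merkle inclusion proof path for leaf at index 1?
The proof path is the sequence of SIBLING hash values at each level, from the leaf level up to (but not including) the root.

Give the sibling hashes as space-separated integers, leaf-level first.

L0 (leaves): [31, 54, 6, 44, 22], target index=1
L1: h(31,54)=(31*31+54)%997=18 [pair 0] h(6,44)=(6*31+44)%997=230 [pair 1] h(22,22)=(22*31+22)%997=704 [pair 2] -> [18, 230, 704]
  Sibling for proof at L0: 31
L2: h(18,230)=(18*31+230)%997=788 [pair 0] h(704,704)=(704*31+704)%997=594 [pair 1] -> [788, 594]
  Sibling for proof at L1: 230
L3: h(788,594)=(788*31+594)%997=97 [pair 0] -> [97]
  Sibling for proof at L2: 594
Root: 97
Proof path (sibling hashes from leaf to root): [31, 230, 594]

Answer: 31 230 594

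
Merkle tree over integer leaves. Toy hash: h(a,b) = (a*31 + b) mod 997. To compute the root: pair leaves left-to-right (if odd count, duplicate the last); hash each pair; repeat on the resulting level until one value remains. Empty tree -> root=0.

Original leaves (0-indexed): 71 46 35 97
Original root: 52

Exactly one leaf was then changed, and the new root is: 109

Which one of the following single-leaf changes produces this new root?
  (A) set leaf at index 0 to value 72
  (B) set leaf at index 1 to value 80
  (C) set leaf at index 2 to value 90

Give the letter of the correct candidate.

Answer: B

Derivation:
Original leaves: [71, 46, 35, 97]
Target new root: 109
Try each candidate change and compute the resulting root:
Candidate A: set leaf[0] = 72 -> leaves = [72, 46, 35, 97]
  L0: [72, 46, 35, 97]
  L1: h(72,46)=(72*31+46)%997=284 h(35,97)=(35*31+97)%997=185 -> [284, 185]
  L2: h(284,185)=(284*31+185)%997=16 -> [16]
  root = 16 != target 109
Candidate B: set leaf[1] = 80 -> leaves = [71, 80, 35, 97]
  L0: [71, 80, 35, 97]
  L1: h(71,80)=(71*31+80)%997=287 h(35,97)=(35*31+97)%997=185 -> [287, 185]
  L2: h(287,185)=(287*31+185)%997=109 -> [109]
  root = 109 == target 109  ** MATCH **
Candidate C: set leaf[2] = 90 -> leaves = [71, 46, 90, 97]
  L0: [71, 46, 90, 97]
  L1: h(71,46)=(71*31+46)%997=253 h(90,97)=(90*31+97)%997=893 -> [253, 893]
  L2: h(253,893)=(253*31+893)%997=760 -> [760]
  root = 760 != target 109
Candidate B produces the target root.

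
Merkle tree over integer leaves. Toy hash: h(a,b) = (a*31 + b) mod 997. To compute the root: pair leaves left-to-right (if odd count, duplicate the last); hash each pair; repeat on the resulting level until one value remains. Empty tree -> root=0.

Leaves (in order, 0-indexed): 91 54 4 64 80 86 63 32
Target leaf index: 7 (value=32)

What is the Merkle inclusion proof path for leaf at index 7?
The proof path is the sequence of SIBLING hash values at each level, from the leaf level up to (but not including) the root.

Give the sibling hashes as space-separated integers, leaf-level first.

Answer: 63 572 580

Derivation:
L0 (leaves): [91, 54, 4, 64, 80, 86, 63, 32], target index=7
L1: h(91,54)=(91*31+54)%997=881 [pair 0] h(4,64)=(4*31+64)%997=188 [pair 1] h(80,86)=(80*31+86)%997=572 [pair 2] h(63,32)=(63*31+32)%997=988 [pair 3] -> [881, 188, 572, 988]
  Sibling for proof at L0: 63
L2: h(881,188)=(881*31+188)%997=580 [pair 0] h(572,988)=(572*31+988)%997=774 [pair 1] -> [580, 774]
  Sibling for proof at L1: 572
L3: h(580,774)=(580*31+774)%997=808 [pair 0] -> [808]
  Sibling for proof at L2: 580
Root: 808
Proof path (sibling hashes from leaf to root): [63, 572, 580]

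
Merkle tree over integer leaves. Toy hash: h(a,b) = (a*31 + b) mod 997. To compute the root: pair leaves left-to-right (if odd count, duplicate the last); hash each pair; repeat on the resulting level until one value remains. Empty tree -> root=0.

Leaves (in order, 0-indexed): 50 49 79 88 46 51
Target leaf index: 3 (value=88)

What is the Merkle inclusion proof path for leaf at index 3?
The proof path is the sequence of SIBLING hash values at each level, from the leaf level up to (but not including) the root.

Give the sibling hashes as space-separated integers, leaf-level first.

Answer: 79 602 405

Derivation:
L0 (leaves): [50, 49, 79, 88, 46, 51], target index=3
L1: h(50,49)=(50*31+49)%997=602 [pair 0] h(79,88)=(79*31+88)%997=543 [pair 1] h(46,51)=(46*31+51)%997=480 [pair 2] -> [602, 543, 480]
  Sibling for proof at L0: 79
L2: h(602,543)=(602*31+543)%997=262 [pair 0] h(480,480)=(480*31+480)%997=405 [pair 1] -> [262, 405]
  Sibling for proof at L1: 602
L3: h(262,405)=(262*31+405)%997=551 [pair 0] -> [551]
  Sibling for proof at L2: 405
Root: 551
Proof path (sibling hashes from leaf to root): [79, 602, 405]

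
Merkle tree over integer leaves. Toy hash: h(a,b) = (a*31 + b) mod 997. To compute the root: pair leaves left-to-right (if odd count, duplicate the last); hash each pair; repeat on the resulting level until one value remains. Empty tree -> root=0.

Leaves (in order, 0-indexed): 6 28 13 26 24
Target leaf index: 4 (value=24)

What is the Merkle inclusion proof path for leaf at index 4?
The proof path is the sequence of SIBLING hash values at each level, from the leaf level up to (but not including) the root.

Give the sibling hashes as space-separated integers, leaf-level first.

L0 (leaves): [6, 28, 13, 26, 24], target index=4
L1: h(6,28)=(6*31+28)%997=214 [pair 0] h(13,26)=(13*31+26)%997=429 [pair 1] h(24,24)=(24*31+24)%997=768 [pair 2] -> [214, 429, 768]
  Sibling for proof at L0: 24
L2: h(214,429)=(214*31+429)%997=84 [pair 0] h(768,768)=(768*31+768)%997=648 [pair 1] -> [84, 648]
  Sibling for proof at L1: 768
L3: h(84,648)=(84*31+648)%997=261 [pair 0] -> [261]
  Sibling for proof at L2: 84
Root: 261
Proof path (sibling hashes from leaf to root): [24, 768, 84]

Answer: 24 768 84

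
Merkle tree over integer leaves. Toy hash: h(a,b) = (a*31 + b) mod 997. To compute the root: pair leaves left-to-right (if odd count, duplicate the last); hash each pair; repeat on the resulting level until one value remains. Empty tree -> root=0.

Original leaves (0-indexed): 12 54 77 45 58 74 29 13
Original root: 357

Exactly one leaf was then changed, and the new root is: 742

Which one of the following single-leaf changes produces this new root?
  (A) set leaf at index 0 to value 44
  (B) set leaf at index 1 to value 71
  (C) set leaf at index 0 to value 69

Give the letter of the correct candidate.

Answer: B

Derivation:
Original leaves: [12, 54, 77, 45, 58, 74, 29, 13]
Target new root: 742
Try each candidate change and compute the resulting root:
Candidate A: set leaf[0] = 44 -> leaves = [44, 54, 77, 45, 58, 74, 29, 13]
  L0: [44, 54, 77, 45, 58, 74, 29, 13]
  L1: h(44,54)=(44*31+54)%997=421 h(77,45)=(77*31+45)%997=438 h(58,74)=(58*31+74)%997=875 h(29,13)=(29*31+13)%997=912 -> [421, 438, 875, 912]
  L2: h(421,438)=(421*31+438)%997=528 h(875,912)=(875*31+912)%997=121 -> [528, 121]
  L3: h(528,121)=(528*31+121)%997=537 -> [537]
  root = 537 != target 742
Candidate B: set leaf[1] = 71 -> leaves = [12, 71, 77, 45, 58, 74, 29, 13]
  L0: [12, 71, 77, 45, 58, 74, 29, 13]
  L1: h(12,71)=(12*31+71)%997=443 h(77,45)=(77*31+45)%997=438 h(58,74)=(58*31+74)%997=875 h(29,13)=(29*31+13)%997=912 -> [443, 438, 875, 912]
  L2: h(443,438)=(443*31+438)%997=213 h(875,912)=(875*31+912)%997=121 -> [213, 121]
  L3: h(213,121)=(213*31+121)%997=742 -> [742]
  root = 742 == target 742  ** MATCH **
Candidate C: set leaf[0] = 69 -> leaves = [69, 54, 77, 45, 58, 74, 29, 13]
  L0: [69, 54, 77, 45, 58, 74, 29, 13]
  L1: h(69,54)=(69*31+54)%997=199 h(77,45)=(77*31+45)%997=438 h(58,74)=(58*31+74)%997=875 h(29,13)=(29*31+13)%997=912 -> [199, 438, 875, 912]
  L2: h(199,438)=(199*31+438)%997=625 h(875,912)=(875*31+912)%997=121 -> [625, 121]
  L3: h(625,121)=(625*31+121)%997=553 -> [553]
  root = 553 != target 742
Candidate B produces the target root.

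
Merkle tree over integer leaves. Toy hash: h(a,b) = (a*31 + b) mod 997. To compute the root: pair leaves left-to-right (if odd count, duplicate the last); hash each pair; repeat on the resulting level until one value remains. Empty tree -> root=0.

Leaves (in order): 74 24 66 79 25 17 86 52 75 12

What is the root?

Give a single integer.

L0: [74, 24, 66, 79, 25, 17, 86, 52, 75, 12]
L1: h(74,24)=(74*31+24)%997=324 h(66,79)=(66*31+79)%997=131 h(25,17)=(25*31+17)%997=792 h(86,52)=(86*31+52)%997=724 h(75,12)=(75*31+12)%997=343 -> [324, 131, 792, 724, 343]
L2: h(324,131)=(324*31+131)%997=205 h(792,724)=(792*31+724)%997=351 h(343,343)=(343*31+343)%997=9 -> [205, 351, 9]
L3: h(205,351)=(205*31+351)%997=724 h(9,9)=(9*31+9)%997=288 -> [724, 288]
L4: h(724,288)=(724*31+288)%997=798 -> [798]

Answer: 798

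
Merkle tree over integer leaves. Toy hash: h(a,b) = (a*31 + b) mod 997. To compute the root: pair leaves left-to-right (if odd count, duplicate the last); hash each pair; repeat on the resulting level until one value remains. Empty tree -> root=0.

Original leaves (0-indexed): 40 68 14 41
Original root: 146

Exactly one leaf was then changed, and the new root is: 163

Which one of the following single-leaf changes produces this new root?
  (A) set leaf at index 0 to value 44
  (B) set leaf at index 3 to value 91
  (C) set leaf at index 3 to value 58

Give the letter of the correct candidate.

Answer: C

Derivation:
Original leaves: [40, 68, 14, 41]
Target new root: 163
Try each candidate change and compute the resulting root:
Candidate A: set leaf[0] = 44 -> leaves = [44, 68, 14, 41]
  L0: [44, 68, 14, 41]
  L1: h(44,68)=(44*31+68)%997=435 h(14,41)=(14*31+41)%997=475 -> [435, 475]
  L2: h(435,475)=(435*31+475)%997=2 -> [2]
  root = 2 != target 163
Candidate B: set leaf[3] = 91 -> leaves = [40, 68, 14, 91]
  L0: [40, 68, 14, 91]
  L1: h(40,68)=(40*31+68)%997=311 h(14,91)=(14*31+91)%997=525 -> [311, 525]
  L2: h(311,525)=(311*31+525)%997=196 -> [196]
  root = 196 != target 163
Candidate C: set leaf[3] = 58 -> leaves = [40, 68, 14, 58]
  L0: [40, 68, 14, 58]
  L1: h(40,68)=(40*31+68)%997=311 h(14,58)=(14*31+58)%997=492 -> [311, 492]
  L2: h(311,492)=(311*31+492)%997=163 -> [163]
  root = 163 == target 163  ** MATCH **
Candidate C produces the target root.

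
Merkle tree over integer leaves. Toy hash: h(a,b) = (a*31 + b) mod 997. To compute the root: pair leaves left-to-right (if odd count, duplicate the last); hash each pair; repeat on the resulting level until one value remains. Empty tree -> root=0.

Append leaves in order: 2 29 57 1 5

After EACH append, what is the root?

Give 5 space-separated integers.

Answer: 2 91 657 601 820

Derivation:
After append 2 (leaves=[2]):
  L0: [2]
  root=2
After append 29 (leaves=[2, 29]):
  L0: [2, 29]
  L1: h(2,29)=(2*31+29)%997=91 -> [91]
  root=91
After append 57 (leaves=[2, 29, 57]):
  L0: [2, 29, 57]
  L1: h(2,29)=(2*31+29)%997=91 h(57,57)=(57*31+57)%997=827 -> [91, 827]
  L2: h(91,827)=(91*31+827)%997=657 -> [657]
  root=657
After append 1 (leaves=[2, 29, 57, 1]):
  L0: [2, 29, 57, 1]
  L1: h(2,29)=(2*31+29)%997=91 h(57,1)=(57*31+1)%997=771 -> [91, 771]
  L2: h(91,771)=(91*31+771)%997=601 -> [601]
  root=601
After append 5 (leaves=[2, 29, 57, 1, 5]):
  L0: [2, 29, 57, 1, 5]
  L1: h(2,29)=(2*31+29)%997=91 h(57,1)=(57*31+1)%997=771 h(5,5)=(5*31+5)%997=160 -> [91, 771, 160]
  L2: h(91,771)=(91*31+771)%997=601 h(160,160)=(160*31+160)%997=135 -> [601, 135]
  L3: h(601,135)=(601*31+135)%997=820 -> [820]
  root=820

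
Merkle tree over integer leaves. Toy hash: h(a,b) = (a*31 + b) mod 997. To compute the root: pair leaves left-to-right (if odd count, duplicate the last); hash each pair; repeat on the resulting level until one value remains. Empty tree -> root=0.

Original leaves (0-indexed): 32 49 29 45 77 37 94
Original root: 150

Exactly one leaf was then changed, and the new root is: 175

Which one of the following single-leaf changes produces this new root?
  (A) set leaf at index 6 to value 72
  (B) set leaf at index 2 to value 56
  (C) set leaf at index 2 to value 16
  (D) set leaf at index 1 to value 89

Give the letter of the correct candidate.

Answer: B

Derivation:
Original leaves: [32, 49, 29, 45, 77, 37, 94]
Target new root: 175
Try each candidate change and compute the resulting root:
Candidate A: set leaf[6] = 72 -> leaves = [32, 49, 29, 45, 77, 37, 72]
  L0: [32, 49, 29, 45, 77, 37, 72]
  L1: h(32,49)=(32*31+49)%997=44 h(29,45)=(29*31+45)%997=944 h(77,37)=(77*31+37)%997=430 h(72,72)=(72*31+72)%997=310 -> [44, 944, 430, 310]
  L2: h(44,944)=(44*31+944)%997=314 h(430,310)=(430*31+310)%997=679 -> [314, 679]
  L3: h(314,679)=(314*31+679)%997=443 -> [443]
  root = 443 != target 175
Candidate B: set leaf[2] = 56 -> leaves = [32, 49, 56, 45, 77, 37, 94]
  L0: [32, 49, 56, 45, 77, 37, 94]
  L1: h(32,49)=(32*31+49)%997=44 h(56,45)=(56*31+45)%997=784 h(77,37)=(77*31+37)%997=430 h(94,94)=(94*31+94)%997=17 -> [44, 784, 430, 17]
  L2: h(44,784)=(44*31+784)%997=154 h(430,17)=(430*31+17)%997=386 -> [154, 386]
  L3: h(154,386)=(154*31+386)%997=175 -> [175]
  root = 175 == target 175  ** MATCH **
Candidate C: set leaf[2] = 16 -> leaves = [32, 49, 16, 45, 77, 37, 94]
  L0: [32, 49, 16, 45, 77, 37, 94]
  L1: h(32,49)=(32*31+49)%997=44 h(16,45)=(16*31+45)%997=541 h(77,37)=(77*31+37)%997=430 h(94,94)=(94*31+94)%997=17 -> [44, 541, 430, 17]
  L2: h(44,541)=(44*31+541)%997=908 h(430,17)=(430*31+17)%997=386 -> [908, 386]
  L3: h(908,386)=(908*31+386)%997=618 -> [618]
  root = 618 != target 175
Candidate D: set leaf[1] = 89 -> leaves = [32, 89, 29, 45, 77, 37, 94]
  L0: [32, 89, 29, 45, 77, 37, 94]
  L1: h(32,89)=(32*31+89)%997=84 h(29,45)=(29*31+45)%997=944 h(77,37)=(77*31+37)%997=430 h(94,94)=(94*31+94)%997=17 -> [84, 944, 430, 17]
  L2: h(84,944)=(84*31+944)%997=557 h(430,17)=(430*31+17)%997=386 -> [557, 386]
  L3: h(557,386)=(557*31+386)%997=704 -> [704]
  root = 704 != target 175
Candidate B produces the target root.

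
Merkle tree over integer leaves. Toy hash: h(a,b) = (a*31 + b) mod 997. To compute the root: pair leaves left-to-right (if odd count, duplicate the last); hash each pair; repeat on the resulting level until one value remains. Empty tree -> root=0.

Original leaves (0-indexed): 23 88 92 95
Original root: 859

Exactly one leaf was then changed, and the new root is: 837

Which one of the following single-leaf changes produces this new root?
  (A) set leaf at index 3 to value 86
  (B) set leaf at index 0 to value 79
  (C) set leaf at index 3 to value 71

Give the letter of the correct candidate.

Original leaves: [23, 88, 92, 95]
Target new root: 837
Try each candidate change and compute the resulting root:
Candidate A: set leaf[3] = 86 -> leaves = [23, 88, 92, 86]
  L0: [23, 88, 92, 86]
  L1: h(23,88)=(23*31+88)%997=801 h(92,86)=(92*31+86)%997=944 -> [801, 944]
  L2: h(801,944)=(801*31+944)%997=850 -> [850]
  root = 850 != target 837
Candidate B: set leaf[0] = 79 -> leaves = [79, 88, 92, 95]
  L0: [79, 88, 92, 95]
  L1: h(79,88)=(79*31+88)%997=543 h(92,95)=(92*31+95)%997=953 -> [543, 953]
  L2: h(543,953)=(543*31+953)%997=837 -> [837]
  root = 837 == target 837  ** MATCH **
Candidate C: set leaf[3] = 71 -> leaves = [23, 88, 92, 71]
  L0: [23, 88, 92, 71]
  L1: h(23,88)=(23*31+88)%997=801 h(92,71)=(92*31+71)%997=929 -> [801, 929]
  L2: h(801,929)=(801*31+929)%997=835 -> [835]
  root = 835 != target 837
Candidate B produces the target root.

Answer: B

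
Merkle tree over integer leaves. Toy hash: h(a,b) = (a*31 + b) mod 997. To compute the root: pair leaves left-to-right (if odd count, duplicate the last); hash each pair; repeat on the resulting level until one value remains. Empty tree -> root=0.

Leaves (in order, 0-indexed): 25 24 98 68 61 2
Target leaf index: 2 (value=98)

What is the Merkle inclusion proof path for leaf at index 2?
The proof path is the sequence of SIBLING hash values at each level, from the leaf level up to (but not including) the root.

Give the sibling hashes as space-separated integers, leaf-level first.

Answer: 68 799 756

Derivation:
L0 (leaves): [25, 24, 98, 68, 61, 2], target index=2
L1: h(25,24)=(25*31+24)%997=799 [pair 0] h(98,68)=(98*31+68)%997=115 [pair 1] h(61,2)=(61*31+2)%997=896 [pair 2] -> [799, 115, 896]
  Sibling for proof at L0: 68
L2: h(799,115)=(799*31+115)%997=956 [pair 0] h(896,896)=(896*31+896)%997=756 [pair 1] -> [956, 756]
  Sibling for proof at L1: 799
L3: h(956,756)=(956*31+756)%997=482 [pair 0] -> [482]
  Sibling for proof at L2: 756
Root: 482
Proof path (sibling hashes from leaf to root): [68, 799, 756]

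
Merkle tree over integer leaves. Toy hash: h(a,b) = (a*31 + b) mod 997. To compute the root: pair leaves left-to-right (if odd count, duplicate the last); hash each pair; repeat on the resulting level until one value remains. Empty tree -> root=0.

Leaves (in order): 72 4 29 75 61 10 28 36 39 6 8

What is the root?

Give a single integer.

L0: [72, 4, 29, 75, 61, 10, 28, 36, 39, 6, 8]
L1: h(72,4)=(72*31+4)%997=242 h(29,75)=(29*31+75)%997=974 h(61,10)=(61*31+10)%997=904 h(28,36)=(28*31+36)%997=904 h(39,6)=(39*31+6)%997=218 h(8,8)=(8*31+8)%997=256 -> [242, 974, 904, 904, 218, 256]
L2: h(242,974)=(242*31+974)%997=500 h(904,904)=(904*31+904)%997=15 h(218,256)=(218*31+256)%997=35 -> [500, 15, 35]
L3: h(500,15)=(500*31+15)%997=560 h(35,35)=(35*31+35)%997=123 -> [560, 123]
L4: h(560,123)=(560*31+123)%997=534 -> [534]

Answer: 534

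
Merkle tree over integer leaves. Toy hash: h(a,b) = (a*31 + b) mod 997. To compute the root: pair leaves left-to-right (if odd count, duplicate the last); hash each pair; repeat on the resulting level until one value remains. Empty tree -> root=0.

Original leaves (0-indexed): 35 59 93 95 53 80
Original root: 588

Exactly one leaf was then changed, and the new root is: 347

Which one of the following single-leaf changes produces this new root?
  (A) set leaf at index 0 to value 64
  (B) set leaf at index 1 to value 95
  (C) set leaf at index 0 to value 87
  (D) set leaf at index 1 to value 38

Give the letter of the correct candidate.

Original leaves: [35, 59, 93, 95, 53, 80]
Target new root: 347
Try each candidate change and compute the resulting root:
Candidate A: set leaf[0] = 64 -> leaves = [64, 59, 93, 95, 53, 80]
  L0: [64, 59, 93, 95, 53, 80]
  L1: h(64,59)=(64*31+59)%997=49 h(93,95)=(93*31+95)%997=984 h(53,80)=(53*31+80)%997=726 -> [49, 984, 726]
  L2: h(49,984)=(49*31+984)%997=509 h(726,726)=(726*31+726)%997=301 -> [509, 301]
  L3: h(509,301)=(509*31+301)%997=128 -> [128]
  root = 128 != target 347
Candidate B: set leaf[1] = 95 -> leaves = [35, 95, 93, 95, 53, 80]
  L0: [35, 95, 93, 95, 53, 80]
  L1: h(35,95)=(35*31+95)%997=183 h(93,95)=(93*31+95)%997=984 h(53,80)=(53*31+80)%997=726 -> [183, 984, 726]
  L2: h(183,984)=(183*31+984)%997=675 h(726,726)=(726*31+726)%997=301 -> [675, 301]
  L3: h(675,301)=(675*31+301)%997=289 -> [289]
  root = 289 != target 347
Candidate C: set leaf[0] = 87 -> leaves = [87, 59, 93, 95, 53, 80]
  L0: [87, 59, 93, 95, 53, 80]
  L1: h(87,59)=(87*31+59)%997=762 h(93,95)=(93*31+95)%997=984 h(53,80)=(53*31+80)%997=726 -> [762, 984, 726]
  L2: h(762,984)=(762*31+984)%997=678 h(726,726)=(726*31+726)%997=301 -> [678, 301]
  L3: h(678,301)=(678*31+301)%997=382 -> [382]
  root = 382 != target 347
Candidate D: set leaf[1] = 38 -> leaves = [35, 38, 93, 95, 53, 80]
  L0: [35, 38, 93, 95, 53, 80]
  L1: h(35,38)=(35*31+38)%997=126 h(93,95)=(93*31+95)%997=984 h(53,80)=(53*31+80)%997=726 -> [126, 984, 726]
  L2: h(126,984)=(126*31+984)%997=902 h(726,726)=(726*31+726)%997=301 -> [902, 301]
  L3: h(902,301)=(902*31+301)%997=347 -> [347]
  root = 347 == target 347  ** MATCH **
Candidate D produces the target root.

Answer: D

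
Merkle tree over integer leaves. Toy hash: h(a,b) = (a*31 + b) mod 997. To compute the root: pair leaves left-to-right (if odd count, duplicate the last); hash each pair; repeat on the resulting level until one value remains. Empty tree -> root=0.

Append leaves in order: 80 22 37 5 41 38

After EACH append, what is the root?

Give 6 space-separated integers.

Answer: 80 508 980 948 585 489

Derivation:
After append 80 (leaves=[80]):
  L0: [80]
  root=80
After append 22 (leaves=[80, 22]):
  L0: [80, 22]
  L1: h(80,22)=(80*31+22)%997=508 -> [508]
  root=508
After append 37 (leaves=[80, 22, 37]):
  L0: [80, 22, 37]
  L1: h(80,22)=(80*31+22)%997=508 h(37,37)=(37*31+37)%997=187 -> [508, 187]
  L2: h(508,187)=(508*31+187)%997=980 -> [980]
  root=980
After append 5 (leaves=[80, 22, 37, 5]):
  L0: [80, 22, 37, 5]
  L1: h(80,22)=(80*31+22)%997=508 h(37,5)=(37*31+5)%997=155 -> [508, 155]
  L2: h(508,155)=(508*31+155)%997=948 -> [948]
  root=948
After append 41 (leaves=[80, 22, 37, 5, 41]):
  L0: [80, 22, 37, 5, 41]
  L1: h(80,22)=(80*31+22)%997=508 h(37,5)=(37*31+5)%997=155 h(41,41)=(41*31+41)%997=315 -> [508, 155, 315]
  L2: h(508,155)=(508*31+155)%997=948 h(315,315)=(315*31+315)%997=110 -> [948, 110]
  L3: h(948,110)=(948*31+110)%997=585 -> [585]
  root=585
After append 38 (leaves=[80, 22, 37, 5, 41, 38]):
  L0: [80, 22, 37, 5, 41, 38]
  L1: h(80,22)=(80*31+22)%997=508 h(37,5)=(37*31+5)%997=155 h(41,38)=(41*31+38)%997=312 -> [508, 155, 312]
  L2: h(508,155)=(508*31+155)%997=948 h(312,312)=(312*31+312)%997=14 -> [948, 14]
  L3: h(948,14)=(948*31+14)%997=489 -> [489]
  root=489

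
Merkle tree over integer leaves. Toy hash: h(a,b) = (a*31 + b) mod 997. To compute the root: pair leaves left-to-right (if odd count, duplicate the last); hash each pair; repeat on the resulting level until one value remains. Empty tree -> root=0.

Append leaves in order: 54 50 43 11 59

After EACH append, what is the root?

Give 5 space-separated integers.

After append 54 (leaves=[54]):
  L0: [54]
  root=54
After append 50 (leaves=[54, 50]):
  L0: [54, 50]
  L1: h(54,50)=(54*31+50)%997=727 -> [727]
  root=727
After append 43 (leaves=[54, 50, 43]):
  L0: [54, 50, 43]
  L1: h(54,50)=(54*31+50)%997=727 h(43,43)=(43*31+43)%997=379 -> [727, 379]
  L2: h(727,379)=(727*31+379)%997=982 -> [982]
  root=982
After append 11 (leaves=[54, 50, 43, 11]):
  L0: [54, 50, 43, 11]
  L1: h(54,50)=(54*31+50)%997=727 h(43,11)=(43*31+11)%997=347 -> [727, 347]
  L2: h(727,347)=(727*31+347)%997=950 -> [950]
  root=950
After append 59 (leaves=[54, 50, 43, 11, 59]):
  L0: [54, 50, 43, 11, 59]
  L1: h(54,50)=(54*31+50)%997=727 h(43,11)=(43*31+11)%997=347 h(59,59)=(59*31+59)%997=891 -> [727, 347, 891]
  L2: h(727,347)=(727*31+347)%997=950 h(891,891)=(891*31+891)%997=596 -> [950, 596]
  L3: h(950,596)=(950*31+596)%997=136 -> [136]
  root=136

Answer: 54 727 982 950 136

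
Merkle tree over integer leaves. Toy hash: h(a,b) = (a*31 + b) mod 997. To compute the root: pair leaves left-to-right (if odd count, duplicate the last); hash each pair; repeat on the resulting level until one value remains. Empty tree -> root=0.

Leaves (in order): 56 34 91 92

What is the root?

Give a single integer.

L0: [56, 34, 91, 92]
L1: h(56,34)=(56*31+34)%997=773 h(91,92)=(91*31+92)%997=919 -> [773, 919]
L2: h(773,919)=(773*31+919)%997=954 -> [954]

Answer: 954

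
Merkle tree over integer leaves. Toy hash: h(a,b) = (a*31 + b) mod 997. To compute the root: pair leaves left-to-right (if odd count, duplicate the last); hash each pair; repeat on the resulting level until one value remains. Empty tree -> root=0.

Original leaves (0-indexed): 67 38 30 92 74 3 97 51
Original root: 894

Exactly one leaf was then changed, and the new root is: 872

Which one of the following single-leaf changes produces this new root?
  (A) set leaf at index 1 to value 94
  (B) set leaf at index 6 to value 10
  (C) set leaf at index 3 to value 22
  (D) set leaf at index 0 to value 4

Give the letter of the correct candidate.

Answer: A

Derivation:
Original leaves: [67, 38, 30, 92, 74, 3, 97, 51]
Target new root: 872
Try each candidate change and compute the resulting root:
Candidate A: set leaf[1] = 94 -> leaves = [67, 94, 30, 92, 74, 3, 97, 51]
  L0: [67, 94, 30, 92, 74, 3, 97, 51]
  L1: h(67,94)=(67*31+94)%997=177 h(30,92)=(30*31+92)%997=25 h(74,3)=(74*31+3)%997=303 h(97,51)=(97*31+51)%997=67 -> [177, 25, 303, 67]
  L2: h(177,25)=(177*31+25)%997=527 h(303,67)=(303*31+67)%997=487 -> [527, 487]
  L3: h(527,487)=(527*31+487)%997=872 -> [872]
  root = 872 == target 872  ** MATCH **
Candidate B: set leaf[6] = 10 -> leaves = [67, 38, 30, 92, 74, 3, 10, 51]
  L0: [67, 38, 30, 92, 74, 3, 10, 51]
  L1: h(67,38)=(67*31+38)%997=121 h(30,92)=(30*31+92)%997=25 h(74,3)=(74*31+3)%997=303 h(10,51)=(10*31+51)%997=361 -> [121, 25, 303, 361]
  L2: h(121,25)=(121*31+25)%997=785 h(303,361)=(303*31+361)%997=781 -> [785, 781]
  L3: h(785,781)=(785*31+781)%997=191 -> [191]
  root = 191 != target 872
Candidate C: set leaf[3] = 22 -> leaves = [67, 38, 30, 22, 74, 3, 97, 51]
  L0: [67, 38, 30, 22, 74, 3, 97, 51]
  L1: h(67,38)=(67*31+38)%997=121 h(30,22)=(30*31+22)%997=952 h(74,3)=(74*31+3)%997=303 h(97,51)=(97*31+51)%997=67 -> [121, 952, 303, 67]
  L2: h(121,952)=(121*31+952)%997=715 h(303,67)=(303*31+67)%997=487 -> [715, 487]
  L3: h(715,487)=(715*31+487)%997=718 -> [718]
  root = 718 != target 872
Candidate D: set leaf[0] = 4 -> leaves = [4, 38, 30, 92, 74, 3, 97, 51]
  L0: [4, 38, 30, 92, 74, 3, 97, 51]
  L1: h(4,38)=(4*31+38)%997=162 h(30,92)=(30*31+92)%997=25 h(74,3)=(74*31+3)%997=303 h(97,51)=(97*31+51)%997=67 -> [162, 25, 303, 67]
  L2: h(162,25)=(162*31+25)%997=62 h(303,67)=(303*31+67)%997=487 -> [62, 487]
  L3: h(62,487)=(62*31+487)%997=415 -> [415]
  root = 415 != target 872
Candidate A produces the target root.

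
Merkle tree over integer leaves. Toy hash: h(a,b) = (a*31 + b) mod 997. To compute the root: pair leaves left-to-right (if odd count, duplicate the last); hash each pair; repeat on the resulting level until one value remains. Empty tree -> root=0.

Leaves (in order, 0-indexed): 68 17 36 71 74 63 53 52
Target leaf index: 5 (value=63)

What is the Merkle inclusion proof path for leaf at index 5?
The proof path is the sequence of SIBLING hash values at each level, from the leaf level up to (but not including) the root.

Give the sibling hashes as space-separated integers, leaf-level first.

L0 (leaves): [68, 17, 36, 71, 74, 63, 53, 52], target index=5
L1: h(68,17)=(68*31+17)%997=131 [pair 0] h(36,71)=(36*31+71)%997=190 [pair 1] h(74,63)=(74*31+63)%997=363 [pair 2] h(53,52)=(53*31+52)%997=698 [pair 3] -> [131, 190, 363, 698]
  Sibling for proof at L0: 74
L2: h(131,190)=(131*31+190)%997=263 [pair 0] h(363,698)=(363*31+698)%997=984 [pair 1] -> [263, 984]
  Sibling for proof at L1: 698
L3: h(263,984)=(263*31+984)%997=164 [pair 0] -> [164]
  Sibling for proof at L2: 263
Root: 164
Proof path (sibling hashes from leaf to root): [74, 698, 263]

Answer: 74 698 263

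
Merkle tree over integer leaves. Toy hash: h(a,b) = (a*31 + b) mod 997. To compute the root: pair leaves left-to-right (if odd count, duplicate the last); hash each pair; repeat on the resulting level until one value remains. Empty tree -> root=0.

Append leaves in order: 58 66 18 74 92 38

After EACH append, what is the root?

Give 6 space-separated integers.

Answer: 58 867 534 590 834 103

Derivation:
After append 58 (leaves=[58]):
  L0: [58]
  root=58
After append 66 (leaves=[58, 66]):
  L0: [58, 66]
  L1: h(58,66)=(58*31+66)%997=867 -> [867]
  root=867
After append 18 (leaves=[58, 66, 18]):
  L0: [58, 66, 18]
  L1: h(58,66)=(58*31+66)%997=867 h(18,18)=(18*31+18)%997=576 -> [867, 576]
  L2: h(867,576)=(867*31+576)%997=534 -> [534]
  root=534
After append 74 (leaves=[58, 66, 18, 74]):
  L0: [58, 66, 18, 74]
  L1: h(58,66)=(58*31+66)%997=867 h(18,74)=(18*31+74)%997=632 -> [867, 632]
  L2: h(867,632)=(867*31+632)%997=590 -> [590]
  root=590
After append 92 (leaves=[58, 66, 18, 74, 92]):
  L0: [58, 66, 18, 74, 92]
  L1: h(58,66)=(58*31+66)%997=867 h(18,74)=(18*31+74)%997=632 h(92,92)=(92*31+92)%997=950 -> [867, 632, 950]
  L2: h(867,632)=(867*31+632)%997=590 h(950,950)=(950*31+950)%997=490 -> [590, 490]
  L3: h(590,490)=(590*31+490)%997=834 -> [834]
  root=834
After append 38 (leaves=[58, 66, 18, 74, 92, 38]):
  L0: [58, 66, 18, 74, 92, 38]
  L1: h(58,66)=(58*31+66)%997=867 h(18,74)=(18*31+74)%997=632 h(92,38)=(92*31+38)%997=896 -> [867, 632, 896]
  L2: h(867,632)=(867*31+632)%997=590 h(896,896)=(896*31+896)%997=756 -> [590, 756]
  L3: h(590,756)=(590*31+756)%997=103 -> [103]
  root=103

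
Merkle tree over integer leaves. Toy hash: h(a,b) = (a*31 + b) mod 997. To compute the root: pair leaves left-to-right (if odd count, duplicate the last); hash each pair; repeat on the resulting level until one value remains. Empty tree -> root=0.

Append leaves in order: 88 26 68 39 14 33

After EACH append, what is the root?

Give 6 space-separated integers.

After append 88 (leaves=[88]):
  L0: [88]
  root=88
After append 26 (leaves=[88, 26]):
  L0: [88, 26]
  L1: h(88,26)=(88*31+26)%997=760 -> [760]
  root=760
After append 68 (leaves=[88, 26, 68]):
  L0: [88, 26, 68]
  L1: h(88,26)=(88*31+26)%997=760 h(68,68)=(68*31+68)%997=182 -> [760, 182]
  L2: h(760,182)=(760*31+182)%997=811 -> [811]
  root=811
After append 39 (leaves=[88, 26, 68, 39]):
  L0: [88, 26, 68, 39]
  L1: h(88,26)=(88*31+26)%997=760 h(68,39)=(68*31+39)%997=153 -> [760, 153]
  L2: h(760,153)=(760*31+153)%997=782 -> [782]
  root=782
After append 14 (leaves=[88, 26, 68, 39, 14]):
  L0: [88, 26, 68, 39, 14]
  L1: h(88,26)=(88*31+26)%997=760 h(68,39)=(68*31+39)%997=153 h(14,14)=(14*31+14)%997=448 -> [760, 153, 448]
  L2: h(760,153)=(760*31+153)%997=782 h(448,448)=(448*31+448)%997=378 -> [782, 378]
  L3: h(782,378)=(782*31+378)%997=692 -> [692]
  root=692
After append 33 (leaves=[88, 26, 68, 39, 14, 33]):
  L0: [88, 26, 68, 39, 14, 33]
  L1: h(88,26)=(88*31+26)%997=760 h(68,39)=(68*31+39)%997=153 h(14,33)=(14*31+33)%997=467 -> [760, 153, 467]
  L2: h(760,153)=(760*31+153)%997=782 h(467,467)=(467*31+467)%997=986 -> [782, 986]
  L3: h(782,986)=(782*31+986)%997=303 -> [303]
  root=303

Answer: 88 760 811 782 692 303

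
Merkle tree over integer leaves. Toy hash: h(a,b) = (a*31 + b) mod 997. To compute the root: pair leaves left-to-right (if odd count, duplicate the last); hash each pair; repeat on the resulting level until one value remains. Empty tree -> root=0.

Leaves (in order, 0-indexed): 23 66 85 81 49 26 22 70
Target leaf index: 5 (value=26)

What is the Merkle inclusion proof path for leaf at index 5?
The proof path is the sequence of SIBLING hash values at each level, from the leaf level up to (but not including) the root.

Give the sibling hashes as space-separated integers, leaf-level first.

Answer: 49 752 943

Derivation:
L0 (leaves): [23, 66, 85, 81, 49, 26, 22, 70], target index=5
L1: h(23,66)=(23*31+66)%997=779 [pair 0] h(85,81)=(85*31+81)%997=722 [pair 1] h(49,26)=(49*31+26)%997=548 [pair 2] h(22,70)=(22*31+70)%997=752 [pair 3] -> [779, 722, 548, 752]
  Sibling for proof at L0: 49
L2: h(779,722)=(779*31+722)%997=943 [pair 0] h(548,752)=(548*31+752)%997=791 [pair 1] -> [943, 791]
  Sibling for proof at L1: 752
L3: h(943,791)=(943*31+791)%997=114 [pair 0] -> [114]
  Sibling for proof at L2: 943
Root: 114
Proof path (sibling hashes from leaf to root): [49, 752, 943]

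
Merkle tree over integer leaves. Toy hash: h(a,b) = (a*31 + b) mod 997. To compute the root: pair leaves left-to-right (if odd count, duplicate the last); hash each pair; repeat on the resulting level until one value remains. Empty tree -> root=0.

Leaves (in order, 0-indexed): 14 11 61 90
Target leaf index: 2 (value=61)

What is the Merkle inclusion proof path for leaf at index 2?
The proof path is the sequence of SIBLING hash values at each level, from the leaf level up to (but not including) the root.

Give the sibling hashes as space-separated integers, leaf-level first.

Answer: 90 445

Derivation:
L0 (leaves): [14, 11, 61, 90], target index=2
L1: h(14,11)=(14*31+11)%997=445 [pair 0] h(61,90)=(61*31+90)%997=984 [pair 1] -> [445, 984]
  Sibling for proof at L0: 90
L2: h(445,984)=(445*31+984)%997=821 [pair 0] -> [821]
  Sibling for proof at L1: 445
Root: 821
Proof path (sibling hashes from leaf to root): [90, 445]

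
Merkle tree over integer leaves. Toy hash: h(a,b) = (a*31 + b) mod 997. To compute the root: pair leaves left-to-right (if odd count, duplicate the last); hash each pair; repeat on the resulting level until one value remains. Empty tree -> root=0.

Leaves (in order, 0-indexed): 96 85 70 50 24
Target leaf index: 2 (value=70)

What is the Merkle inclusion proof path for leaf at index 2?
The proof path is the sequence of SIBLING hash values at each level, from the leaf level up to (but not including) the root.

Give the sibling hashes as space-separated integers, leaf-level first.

L0 (leaves): [96, 85, 70, 50, 24], target index=2
L1: h(96,85)=(96*31+85)%997=70 [pair 0] h(70,50)=(70*31+50)%997=226 [pair 1] h(24,24)=(24*31+24)%997=768 [pair 2] -> [70, 226, 768]
  Sibling for proof at L0: 50
L2: h(70,226)=(70*31+226)%997=402 [pair 0] h(768,768)=(768*31+768)%997=648 [pair 1] -> [402, 648]
  Sibling for proof at L1: 70
L3: h(402,648)=(402*31+648)%997=149 [pair 0] -> [149]
  Sibling for proof at L2: 648
Root: 149
Proof path (sibling hashes from leaf to root): [50, 70, 648]

Answer: 50 70 648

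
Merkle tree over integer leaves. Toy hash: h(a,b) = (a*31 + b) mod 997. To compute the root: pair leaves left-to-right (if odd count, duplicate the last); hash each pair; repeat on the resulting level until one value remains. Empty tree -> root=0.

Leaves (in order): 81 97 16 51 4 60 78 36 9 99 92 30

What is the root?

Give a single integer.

L0: [81, 97, 16, 51, 4, 60, 78, 36, 9, 99, 92, 30]
L1: h(81,97)=(81*31+97)%997=614 h(16,51)=(16*31+51)%997=547 h(4,60)=(4*31+60)%997=184 h(78,36)=(78*31+36)%997=460 h(9,99)=(9*31+99)%997=378 h(92,30)=(92*31+30)%997=888 -> [614, 547, 184, 460, 378, 888]
L2: h(614,547)=(614*31+547)%997=638 h(184,460)=(184*31+460)%997=182 h(378,888)=(378*31+888)%997=642 -> [638, 182, 642]
L3: h(638,182)=(638*31+182)%997=20 h(642,642)=(642*31+642)%997=604 -> [20, 604]
L4: h(20,604)=(20*31+604)%997=227 -> [227]

Answer: 227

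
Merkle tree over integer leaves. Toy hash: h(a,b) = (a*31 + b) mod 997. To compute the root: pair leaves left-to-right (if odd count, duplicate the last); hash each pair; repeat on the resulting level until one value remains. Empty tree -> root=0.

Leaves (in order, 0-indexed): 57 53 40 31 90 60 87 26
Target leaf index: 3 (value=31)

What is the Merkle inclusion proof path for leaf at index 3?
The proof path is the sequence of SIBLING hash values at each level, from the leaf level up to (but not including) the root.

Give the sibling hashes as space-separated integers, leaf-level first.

L0 (leaves): [57, 53, 40, 31, 90, 60, 87, 26], target index=3
L1: h(57,53)=(57*31+53)%997=823 [pair 0] h(40,31)=(40*31+31)%997=274 [pair 1] h(90,60)=(90*31+60)%997=856 [pair 2] h(87,26)=(87*31+26)%997=729 [pair 3] -> [823, 274, 856, 729]
  Sibling for proof at L0: 40
L2: h(823,274)=(823*31+274)%997=862 [pair 0] h(856,729)=(856*31+729)%997=346 [pair 1] -> [862, 346]
  Sibling for proof at L1: 823
L3: h(862,346)=(862*31+346)%997=149 [pair 0] -> [149]
  Sibling for proof at L2: 346
Root: 149
Proof path (sibling hashes from leaf to root): [40, 823, 346]

Answer: 40 823 346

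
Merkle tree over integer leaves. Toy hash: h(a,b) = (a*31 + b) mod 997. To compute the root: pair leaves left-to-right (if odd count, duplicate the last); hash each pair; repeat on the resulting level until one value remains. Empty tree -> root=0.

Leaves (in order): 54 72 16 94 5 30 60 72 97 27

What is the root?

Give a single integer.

Answer: 851

Derivation:
L0: [54, 72, 16, 94, 5, 30, 60, 72, 97, 27]
L1: h(54,72)=(54*31+72)%997=749 h(16,94)=(16*31+94)%997=590 h(5,30)=(5*31+30)%997=185 h(60,72)=(60*31+72)%997=935 h(97,27)=(97*31+27)%997=43 -> [749, 590, 185, 935, 43]
L2: h(749,590)=(749*31+590)%997=878 h(185,935)=(185*31+935)%997=688 h(43,43)=(43*31+43)%997=379 -> [878, 688, 379]
L3: h(878,688)=(878*31+688)%997=987 h(379,379)=(379*31+379)%997=164 -> [987, 164]
L4: h(987,164)=(987*31+164)%997=851 -> [851]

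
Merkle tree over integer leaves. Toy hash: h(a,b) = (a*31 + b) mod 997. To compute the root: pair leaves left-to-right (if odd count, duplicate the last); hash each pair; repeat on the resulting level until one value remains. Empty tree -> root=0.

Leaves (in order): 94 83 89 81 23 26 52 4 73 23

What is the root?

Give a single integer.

L0: [94, 83, 89, 81, 23, 26, 52, 4, 73, 23]
L1: h(94,83)=(94*31+83)%997=6 h(89,81)=(89*31+81)%997=846 h(23,26)=(23*31+26)%997=739 h(52,4)=(52*31+4)%997=619 h(73,23)=(73*31+23)%997=292 -> [6, 846, 739, 619, 292]
L2: h(6,846)=(6*31+846)%997=35 h(739,619)=(739*31+619)%997=597 h(292,292)=(292*31+292)%997=371 -> [35, 597, 371]
L3: h(35,597)=(35*31+597)%997=685 h(371,371)=(371*31+371)%997=905 -> [685, 905]
L4: h(685,905)=(685*31+905)%997=206 -> [206]

Answer: 206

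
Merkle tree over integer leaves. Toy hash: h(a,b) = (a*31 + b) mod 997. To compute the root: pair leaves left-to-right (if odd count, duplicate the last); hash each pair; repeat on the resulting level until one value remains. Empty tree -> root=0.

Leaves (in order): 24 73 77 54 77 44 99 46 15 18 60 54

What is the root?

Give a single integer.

Answer: 429

Derivation:
L0: [24, 73, 77, 54, 77, 44, 99, 46, 15, 18, 60, 54]
L1: h(24,73)=(24*31+73)%997=817 h(77,54)=(77*31+54)%997=447 h(77,44)=(77*31+44)%997=437 h(99,46)=(99*31+46)%997=124 h(15,18)=(15*31+18)%997=483 h(60,54)=(60*31+54)%997=917 -> [817, 447, 437, 124, 483, 917]
L2: h(817,447)=(817*31+447)%997=849 h(437,124)=(437*31+124)%997=710 h(483,917)=(483*31+917)%997=935 -> [849, 710, 935]
L3: h(849,710)=(849*31+710)%997=110 h(935,935)=(935*31+935)%997=10 -> [110, 10]
L4: h(110,10)=(110*31+10)%997=429 -> [429]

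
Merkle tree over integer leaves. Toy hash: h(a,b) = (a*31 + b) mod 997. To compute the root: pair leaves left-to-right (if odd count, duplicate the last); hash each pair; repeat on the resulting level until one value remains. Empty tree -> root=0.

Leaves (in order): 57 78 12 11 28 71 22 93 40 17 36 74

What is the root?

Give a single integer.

Answer: 37

Derivation:
L0: [57, 78, 12, 11, 28, 71, 22, 93, 40, 17, 36, 74]
L1: h(57,78)=(57*31+78)%997=848 h(12,11)=(12*31+11)%997=383 h(28,71)=(28*31+71)%997=939 h(22,93)=(22*31+93)%997=775 h(40,17)=(40*31+17)%997=260 h(36,74)=(36*31+74)%997=193 -> [848, 383, 939, 775, 260, 193]
L2: h(848,383)=(848*31+383)%997=749 h(939,775)=(939*31+775)%997=971 h(260,193)=(260*31+193)%997=277 -> [749, 971, 277]
L3: h(749,971)=(749*31+971)%997=262 h(277,277)=(277*31+277)%997=888 -> [262, 888]
L4: h(262,888)=(262*31+888)%997=37 -> [37]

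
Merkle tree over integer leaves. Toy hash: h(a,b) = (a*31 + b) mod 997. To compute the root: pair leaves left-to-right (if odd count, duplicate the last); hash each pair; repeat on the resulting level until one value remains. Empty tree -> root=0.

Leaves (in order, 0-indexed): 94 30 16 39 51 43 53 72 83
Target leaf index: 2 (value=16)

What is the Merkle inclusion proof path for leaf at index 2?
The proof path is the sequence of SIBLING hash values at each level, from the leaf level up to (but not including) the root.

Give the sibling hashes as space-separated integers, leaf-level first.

Answer: 39 950 215 925

Derivation:
L0 (leaves): [94, 30, 16, 39, 51, 43, 53, 72, 83], target index=2
L1: h(94,30)=(94*31+30)%997=950 [pair 0] h(16,39)=(16*31+39)%997=535 [pair 1] h(51,43)=(51*31+43)%997=627 [pair 2] h(53,72)=(53*31+72)%997=718 [pair 3] h(83,83)=(83*31+83)%997=662 [pair 4] -> [950, 535, 627, 718, 662]
  Sibling for proof at L0: 39
L2: h(950,535)=(950*31+535)%997=75 [pair 0] h(627,718)=(627*31+718)%997=215 [pair 1] h(662,662)=(662*31+662)%997=247 [pair 2] -> [75, 215, 247]
  Sibling for proof at L1: 950
L3: h(75,215)=(75*31+215)%997=546 [pair 0] h(247,247)=(247*31+247)%997=925 [pair 1] -> [546, 925]
  Sibling for proof at L2: 215
L4: h(546,925)=(546*31+925)%997=902 [pair 0] -> [902]
  Sibling for proof at L3: 925
Root: 902
Proof path (sibling hashes from leaf to root): [39, 950, 215, 925]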